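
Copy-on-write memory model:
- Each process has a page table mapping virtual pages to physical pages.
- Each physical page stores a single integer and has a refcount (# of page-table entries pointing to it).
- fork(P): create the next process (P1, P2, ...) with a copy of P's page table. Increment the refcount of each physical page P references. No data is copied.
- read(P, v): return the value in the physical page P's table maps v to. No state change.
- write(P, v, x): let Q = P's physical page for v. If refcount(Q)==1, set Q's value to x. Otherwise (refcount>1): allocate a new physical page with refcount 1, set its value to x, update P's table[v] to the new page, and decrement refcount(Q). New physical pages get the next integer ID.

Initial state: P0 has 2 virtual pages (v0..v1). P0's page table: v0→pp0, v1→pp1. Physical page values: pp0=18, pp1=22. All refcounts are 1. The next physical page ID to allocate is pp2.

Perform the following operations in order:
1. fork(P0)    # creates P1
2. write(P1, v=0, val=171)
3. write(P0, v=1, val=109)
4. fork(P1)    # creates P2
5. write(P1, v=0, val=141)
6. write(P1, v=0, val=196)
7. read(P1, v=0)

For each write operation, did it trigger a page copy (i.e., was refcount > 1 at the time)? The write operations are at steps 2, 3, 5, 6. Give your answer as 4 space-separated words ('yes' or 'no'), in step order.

Op 1: fork(P0) -> P1. 2 ppages; refcounts: pp0:2 pp1:2
Op 2: write(P1, v0, 171). refcount(pp0)=2>1 -> COPY to pp2. 3 ppages; refcounts: pp0:1 pp1:2 pp2:1
Op 3: write(P0, v1, 109). refcount(pp1)=2>1 -> COPY to pp3. 4 ppages; refcounts: pp0:1 pp1:1 pp2:1 pp3:1
Op 4: fork(P1) -> P2. 4 ppages; refcounts: pp0:1 pp1:2 pp2:2 pp3:1
Op 5: write(P1, v0, 141). refcount(pp2)=2>1 -> COPY to pp4. 5 ppages; refcounts: pp0:1 pp1:2 pp2:1 pp3:1 pp4:1
Op 6: write(P1, v0, 196). refcount(pp4)=1 -> write in place. 5 ppages; refcounts: pp0:1 pp1:2 pp2:1 pp3:1 pp4:1
Op 7: read(P1, v0) -> 196. No state change.

yes yes yes no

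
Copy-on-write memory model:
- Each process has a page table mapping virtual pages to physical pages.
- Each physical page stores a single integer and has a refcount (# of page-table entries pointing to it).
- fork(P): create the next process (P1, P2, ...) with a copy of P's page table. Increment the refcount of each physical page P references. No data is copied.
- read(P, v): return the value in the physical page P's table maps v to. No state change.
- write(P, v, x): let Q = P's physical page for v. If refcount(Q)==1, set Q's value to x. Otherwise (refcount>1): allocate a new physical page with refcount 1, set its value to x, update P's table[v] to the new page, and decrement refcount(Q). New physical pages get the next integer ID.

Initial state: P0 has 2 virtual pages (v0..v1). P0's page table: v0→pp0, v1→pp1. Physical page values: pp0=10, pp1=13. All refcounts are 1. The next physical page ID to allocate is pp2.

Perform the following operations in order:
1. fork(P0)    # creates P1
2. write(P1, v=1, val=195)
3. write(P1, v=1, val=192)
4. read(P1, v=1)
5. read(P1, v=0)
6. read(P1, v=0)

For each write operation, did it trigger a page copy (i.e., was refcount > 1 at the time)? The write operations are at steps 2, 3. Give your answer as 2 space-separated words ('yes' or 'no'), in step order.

Op 1: fork(P0) -> P1. 2 ppages; refcounts: pp0:2 pp1:2
Op 2: write(P1, v1, 195). refcount(pp1)=2>1 -> COPY to pp2. 3 ppages; refcounts: pp0:2 pp1:1 pp2:1
Op 3: write(P1, v1, 192). refcount(pp2)=1 -> write in place. 3 ppages; refcounts: pp0:2 pp1:1 pp2:1
Op 4: read(P1, v1) -> 192. No state change.
Op 5: read(P1, v0) -> 10. No state change.
Op 6: read(P1, v0) -> 10. No state change.

yes no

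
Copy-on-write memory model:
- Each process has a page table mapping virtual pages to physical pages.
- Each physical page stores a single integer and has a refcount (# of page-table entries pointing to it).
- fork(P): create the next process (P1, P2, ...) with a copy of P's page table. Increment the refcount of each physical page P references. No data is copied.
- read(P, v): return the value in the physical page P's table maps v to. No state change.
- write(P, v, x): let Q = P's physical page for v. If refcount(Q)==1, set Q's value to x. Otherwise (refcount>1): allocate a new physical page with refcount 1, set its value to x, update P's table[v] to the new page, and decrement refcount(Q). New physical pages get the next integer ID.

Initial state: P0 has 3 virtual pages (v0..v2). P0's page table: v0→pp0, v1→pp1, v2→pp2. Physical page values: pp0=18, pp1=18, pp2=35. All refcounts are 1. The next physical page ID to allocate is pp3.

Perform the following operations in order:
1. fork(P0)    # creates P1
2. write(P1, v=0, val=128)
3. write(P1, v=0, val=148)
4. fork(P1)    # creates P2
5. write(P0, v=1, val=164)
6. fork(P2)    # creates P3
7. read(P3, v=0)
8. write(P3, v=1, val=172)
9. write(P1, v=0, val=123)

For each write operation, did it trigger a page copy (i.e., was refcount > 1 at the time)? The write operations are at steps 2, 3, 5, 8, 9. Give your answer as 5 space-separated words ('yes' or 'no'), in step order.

Op 1: fork(P0) -> P1. 3 ppages; refcounts: pp0:2 pp1:2 pp2:2
Op 2: write(P1, v0, 128). refcount(pp0)=2>1 -> COPY to pp3. 4 ppages; refcounts: pp0:1 pp1:2 pp2:2 pp3:1
Op 3: write(P1, v0, 148). refcount(pp3)=1 -> write in place. 4 ppages; refcounts: pp0:1 pp1:2 pp2:2 pp3:1
Op 4: fork(P1) -> P2. 4 ppages; refcounts: pp0:1 pp1:3 pp2:3 pp3:2
Op 5: write(P0, v1, 164). refcount(pp1)=3>1 -> COPY to pp4. 5 ppages; refcounts: pp0:1 pp1:2 pp2:3 pp3:2 pp4:1
Op 6: fork(P2) -> P3. 5 ppages; refcounts: pp0:1 pp1:3 pp2:4 pp3:3 pp4:1
Op 7: read(P3, v0) -> 148. No state change.
Op 8: write(P3, v1, 172). refcount(pp1)=3>1 -> COPY to pp5. 6 ppages; refcounts: pp0:1 pp1:2 pp2:4 pp3:3 pp4:1 pp5:1
Op 9: write(P1, v0, 123). refcount(pp3)=3>1 -> COPY to pp6. 7 ppages; refcounts: pp0:1 pp1:2 pp2:4 pp3:2 pp4:1 pp5:1 pp6:1

yes no yes yes yes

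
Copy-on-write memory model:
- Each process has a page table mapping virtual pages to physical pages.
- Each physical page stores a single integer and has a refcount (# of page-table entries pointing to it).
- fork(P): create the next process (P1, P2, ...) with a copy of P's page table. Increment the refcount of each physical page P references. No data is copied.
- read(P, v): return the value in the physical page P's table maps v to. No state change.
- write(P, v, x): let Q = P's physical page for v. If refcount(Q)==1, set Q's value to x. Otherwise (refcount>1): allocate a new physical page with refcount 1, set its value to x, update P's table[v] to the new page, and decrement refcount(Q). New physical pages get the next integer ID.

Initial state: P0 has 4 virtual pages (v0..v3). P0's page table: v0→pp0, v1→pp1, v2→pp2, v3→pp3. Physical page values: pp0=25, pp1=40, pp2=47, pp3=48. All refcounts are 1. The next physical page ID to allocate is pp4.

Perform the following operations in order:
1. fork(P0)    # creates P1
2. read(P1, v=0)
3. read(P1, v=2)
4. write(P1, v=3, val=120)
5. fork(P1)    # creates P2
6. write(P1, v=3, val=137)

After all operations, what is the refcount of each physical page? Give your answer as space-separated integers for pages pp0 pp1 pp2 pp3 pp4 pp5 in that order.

Op 1: fork(P0) -> P1. 4 ppages; refcounts: pp0:2 pp1:2 pp2:2 pp3:2
Op 2: read(P1, v0) -> 25. No state change.
Op 3: read(P1, v2) -> 47. No state change.
Op 4: write(P1, v3, 120). refcount(pp3)=2>1 -> COPY to pp4. 5 ppages; refcounts: pp0:2 pp1:2 pp2:2 pp3:1 pp4:1
Op 5: fork(P1) -> P2. 5 ppages; refcounts: pp0:3 pp1:3 pp2:3 pp3:1 pp4:2
Op 6: write(P1, v3, 137). refcount(pp4)=2>1 -> COPY to pp5. 6 ppages; refcounts: pp0:3 pp1:3 pp2:3 pp3:1 pp4:1 pp5:1

Answer: 3 3 3 1 1 1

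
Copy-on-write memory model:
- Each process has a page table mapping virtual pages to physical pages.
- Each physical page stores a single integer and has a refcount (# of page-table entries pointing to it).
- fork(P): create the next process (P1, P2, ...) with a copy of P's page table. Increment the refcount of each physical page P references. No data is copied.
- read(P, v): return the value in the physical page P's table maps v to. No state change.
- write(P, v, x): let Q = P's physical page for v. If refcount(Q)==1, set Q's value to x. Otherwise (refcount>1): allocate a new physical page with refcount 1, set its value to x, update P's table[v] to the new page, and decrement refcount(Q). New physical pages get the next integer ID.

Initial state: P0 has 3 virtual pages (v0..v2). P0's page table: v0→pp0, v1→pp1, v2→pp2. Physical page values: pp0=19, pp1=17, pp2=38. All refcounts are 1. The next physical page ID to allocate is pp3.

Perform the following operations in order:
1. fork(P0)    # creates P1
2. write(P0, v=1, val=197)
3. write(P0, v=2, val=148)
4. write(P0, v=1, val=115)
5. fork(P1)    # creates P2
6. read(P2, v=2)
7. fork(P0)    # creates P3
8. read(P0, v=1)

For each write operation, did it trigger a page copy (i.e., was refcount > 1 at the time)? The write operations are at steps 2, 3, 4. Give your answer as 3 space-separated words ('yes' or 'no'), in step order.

Op 1: fork(P0) -> P1. 3 ppages; refcounts: pp0:2 pp1:2 pp2:2
Op 2: write(P0, v1, 197). refcount(pp1)=2>1 -> COPY to pp3. 4 ppages; refcounts: pp0:2 pp1:1 pp2:2 pp3:1
Op 3: write(P0, v2, 148). refcount(pp2)=2>1 -> COPY to pp4. 5 ppages; refcounts: pp0:2 pp1:1 pp2:1 pp3:1 pp4:1
Op 4: write(P0, v1, 115). refcount(pp3)=1 -> write in place. 5 ppages; refcounts: pp0:2 pp1:1 pp2:1 pp3:1 pp4:1
Op 5: fork(P1) -> P2. 5 ppages; refcounts: pp0:3 pp1:2 pp2:2 pp3:1 pp4:1
Op 6: read(P2, v2) -> 38. No state change.
Op 7: fork(P0) -> P3. 5 ppages; refcounts: pp0:4 pp1:2 pp2:2 pp3:2 pp4:2
Op 8: read(P0, v1) -> 115. No state change.

yes yes no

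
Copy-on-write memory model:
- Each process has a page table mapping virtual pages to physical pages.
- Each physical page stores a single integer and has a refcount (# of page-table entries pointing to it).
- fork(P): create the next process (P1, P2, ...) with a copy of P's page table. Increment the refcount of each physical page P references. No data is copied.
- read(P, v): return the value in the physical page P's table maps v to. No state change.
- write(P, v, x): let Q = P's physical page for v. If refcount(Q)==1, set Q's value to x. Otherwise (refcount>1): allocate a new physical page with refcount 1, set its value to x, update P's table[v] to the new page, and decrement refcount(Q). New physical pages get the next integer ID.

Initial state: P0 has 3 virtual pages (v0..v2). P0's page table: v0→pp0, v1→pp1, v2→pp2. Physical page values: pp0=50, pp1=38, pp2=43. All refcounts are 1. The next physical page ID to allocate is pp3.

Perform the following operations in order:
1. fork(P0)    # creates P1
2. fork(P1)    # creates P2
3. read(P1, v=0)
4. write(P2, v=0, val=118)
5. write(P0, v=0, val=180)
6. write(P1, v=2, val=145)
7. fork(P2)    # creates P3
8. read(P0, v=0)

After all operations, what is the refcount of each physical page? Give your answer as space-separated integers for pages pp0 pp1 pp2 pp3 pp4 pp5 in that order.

Answer: 1 4 3 2 1 1

Derivation:
Op 1: fork(P0) -> P1. 3 ppages; refcounts: pp0:2 pp1:2 pp2:2
Op 2: fork(P1) -> P2. 3 ppages; refcounts: pp0:3 pp1:3 pp2:3
Op 3: read(P1, v0) -> 50. No state change.
Op 4: write(P2, v0, 118). refcount(pp0)=3>1 -> COPY to pp3. 4 ppages; refcounts: pp0:2 pp1:3 pp2:3 pp3:1
Op 5: write(P0, v0, 180). refcount(pp0)=2>1 -> COPY to pp4. 5 ppages; refcounts: pp0:1 pp1:3 pp2:3 pp3:1 pp4:1
Op 6: write(P1, v2, 145). refcount(pp2)=3>1 -> COPY to pp5. 6 ppages; refcounts: pp0:1 pp1:3 pp2:2 pp3:1 pp4:1 pp5:1
Op 7: fork(P2) -> P3. 6 ppages; refcounts: pp0:1 pp1:4 pp2:3 pp3:2 pp4:1 pp5:1
Op 8: read(P0, v0) -> 180. No state change.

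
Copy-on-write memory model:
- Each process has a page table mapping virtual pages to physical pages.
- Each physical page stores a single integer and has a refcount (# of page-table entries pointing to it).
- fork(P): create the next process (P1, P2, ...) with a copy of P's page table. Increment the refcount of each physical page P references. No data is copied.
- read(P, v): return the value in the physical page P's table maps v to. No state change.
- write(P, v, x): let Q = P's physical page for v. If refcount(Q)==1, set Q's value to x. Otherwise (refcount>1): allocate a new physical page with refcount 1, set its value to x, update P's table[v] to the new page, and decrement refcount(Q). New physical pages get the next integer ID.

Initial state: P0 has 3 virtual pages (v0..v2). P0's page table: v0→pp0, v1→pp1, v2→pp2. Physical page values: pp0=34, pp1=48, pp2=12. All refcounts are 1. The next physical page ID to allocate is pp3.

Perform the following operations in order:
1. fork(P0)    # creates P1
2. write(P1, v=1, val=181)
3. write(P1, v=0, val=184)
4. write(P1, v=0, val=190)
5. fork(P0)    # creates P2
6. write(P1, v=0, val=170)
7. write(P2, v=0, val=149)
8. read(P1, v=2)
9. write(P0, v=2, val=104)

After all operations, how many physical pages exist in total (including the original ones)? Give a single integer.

Op 1: fork(P0) -> P1. 3 ppages; refcounts: pp0:2 pp1:2 pp2:2
Op 2: write(P1, v1, 181). refcount(pp1)=2>1 -> COPY to pp3. 4 ppages; refcounts: pp0:2 pp1:1 pp2:2 pp3:1
Op 3: write(P1, v0, 184). refcount(pp0)=2>1 -> COPY to pp4. 5 ppages; refcounts: pp0:1 pp1:1 pp2:2 pp3:1 pp4:1
Op 4: write(P1, v0, 190). refcount(pp4)=1 -> write in place. 5 ppages; refcounts: pp0:1 pp1:1 pp2:2 pp3:1 pp4:1
Op 5: fork(P0) -> P2. 5 ppages; refcounts: pp0:2 pp1:2 pp2:3 pp3:1 pp4:1
Op 6: write(P1, v0, 170). refcount(pp4)=1 -> write in place. 5 ppages; refcounts: pp0:2 pp1:2 pp2:3 pp3:1 pp4:1
Op 7: write(P2, v0, 149). refcount(pp0)=2>1 -> COPY to pp5. 6 ppages; refcounts: pp0:1 pp1:2 pp2:3 pp3:1 pp4:1 pp5:1
Op 8: read(P1, v2) -> 12. No state change.
Op 9: write(P0, v2, 104). refcount(pp2)=3>1 -> COPY to pp6. 7 ppages; refcounts: pp0:1 pp1:2 pp2:2 pp3:1 pp4:1 pp5:1 pp6:1

Answer: 7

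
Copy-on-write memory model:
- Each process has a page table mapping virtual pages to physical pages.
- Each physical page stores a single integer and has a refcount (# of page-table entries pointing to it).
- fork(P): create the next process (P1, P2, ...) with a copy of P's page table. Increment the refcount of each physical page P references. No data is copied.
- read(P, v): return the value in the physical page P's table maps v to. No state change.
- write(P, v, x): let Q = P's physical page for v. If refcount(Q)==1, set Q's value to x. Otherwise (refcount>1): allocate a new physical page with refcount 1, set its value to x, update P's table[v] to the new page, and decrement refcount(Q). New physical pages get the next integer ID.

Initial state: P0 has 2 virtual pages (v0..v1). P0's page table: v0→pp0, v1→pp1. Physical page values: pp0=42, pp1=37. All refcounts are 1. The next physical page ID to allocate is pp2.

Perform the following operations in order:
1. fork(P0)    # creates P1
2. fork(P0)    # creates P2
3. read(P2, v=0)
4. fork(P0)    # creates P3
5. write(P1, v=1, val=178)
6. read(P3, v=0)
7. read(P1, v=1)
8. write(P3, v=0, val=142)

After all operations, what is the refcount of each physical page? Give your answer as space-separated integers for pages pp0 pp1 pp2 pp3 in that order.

Answer: 3 3 1 1

Derivation:
Op 1: fork(P0) -> P1. 2 ppages; refcounts: pp0:2 pp1:2
Op 2: fork(P0) -> P2. 2 ppages; refcounts: pp0:3 pp1:3
Op 3: read(P2, v0) -> 42. No state change.
Op 4: fork(P0) -> P3. 2 ppages; refcounts: pp0:4 pp1:4
Op 5: write(P1, v1, 178). refcount(pp1)=4>1 -> COPY to pp2. 3 ppages; refcounts: pp0:4 pp1:3 pp2:1
Op 6: read(P3, v0) -> 42. No state change.
Op 7: read(P1, v1) -> 178. No state change.
Op 8: write(P3, v0, 142). refcount(pp0)=4>1 -> COPY to pp3. 4 ppages; refcounts: pp0:3 pp1:3 pp2:1 pp3:1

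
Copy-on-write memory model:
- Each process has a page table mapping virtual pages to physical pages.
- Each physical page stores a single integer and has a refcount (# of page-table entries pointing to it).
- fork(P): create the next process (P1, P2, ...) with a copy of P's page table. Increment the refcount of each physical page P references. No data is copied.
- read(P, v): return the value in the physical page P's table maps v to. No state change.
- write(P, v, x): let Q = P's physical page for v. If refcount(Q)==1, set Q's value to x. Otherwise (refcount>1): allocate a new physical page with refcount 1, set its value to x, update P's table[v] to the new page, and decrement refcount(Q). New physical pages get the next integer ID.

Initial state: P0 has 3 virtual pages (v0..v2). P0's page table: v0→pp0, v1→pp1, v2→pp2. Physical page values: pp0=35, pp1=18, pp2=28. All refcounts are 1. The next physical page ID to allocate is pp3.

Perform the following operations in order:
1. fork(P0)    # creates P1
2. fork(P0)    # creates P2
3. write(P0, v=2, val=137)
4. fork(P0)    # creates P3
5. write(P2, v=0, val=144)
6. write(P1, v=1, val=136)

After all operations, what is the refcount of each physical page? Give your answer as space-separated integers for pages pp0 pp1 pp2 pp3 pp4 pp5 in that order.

Op 1: fork(P0) -> P1. 3 ppages; refcounts: pp0:2 pp1:2 pp2:2
Op 2: fork(P0) -> P2. 3 ppages; refcounts: pp0:3 pp1:3 pp2:3
Op 3: write(P0, v2, 137). refcount(pp2)=3>1 -> COPY to pp3. 4 ppages; refcounts: pp0:3 pp1:3 pp2:2 pp3:1
Op 4: fork(P0) -> P3. 4 ppages; refcounts: pp0:4 pp1:4 pp2:2 pp3:2
Op 5: write(P2, v0, 144). refcount(pp0)=4>1 -> COPY to pp4. 5 ppages; refcounts: pp0:3 pp1:4 pp2:2 pp3:2 pp4:1
Op 6: write(P1, v1, 136). refcount(pp1)=4>1 -> COPY to pp5. 6 ppages; refcounts: pp0:3 pp1:3 pp2:2 pp3:2 pp4:1 pp5:1

Answer: 3 3 2 2 1 1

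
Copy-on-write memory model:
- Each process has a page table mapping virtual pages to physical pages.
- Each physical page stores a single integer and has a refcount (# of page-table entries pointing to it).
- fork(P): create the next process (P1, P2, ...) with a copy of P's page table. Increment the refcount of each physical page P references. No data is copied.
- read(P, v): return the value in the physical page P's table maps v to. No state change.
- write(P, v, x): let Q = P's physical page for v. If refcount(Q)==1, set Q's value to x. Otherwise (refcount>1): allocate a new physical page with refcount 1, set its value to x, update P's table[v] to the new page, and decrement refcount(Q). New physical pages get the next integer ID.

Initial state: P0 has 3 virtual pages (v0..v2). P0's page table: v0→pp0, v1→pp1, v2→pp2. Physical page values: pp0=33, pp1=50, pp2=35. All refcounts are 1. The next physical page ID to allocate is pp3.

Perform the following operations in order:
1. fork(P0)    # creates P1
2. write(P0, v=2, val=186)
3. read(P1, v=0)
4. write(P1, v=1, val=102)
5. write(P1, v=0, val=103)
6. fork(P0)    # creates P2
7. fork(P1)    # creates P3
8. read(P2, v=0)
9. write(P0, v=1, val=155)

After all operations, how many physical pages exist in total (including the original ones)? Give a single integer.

Op 1: fork(P0) -> P1. 3 ppages; refcounts: pp0:2 pp1:2 pp2:2
Op 2: write(P0, v2, 186). refcount(pp2)=2>1 -> COPY to pp3. 4 ppages; refcounts: pp0:2 pp1:2 pp2:1 pp3:1
Op 3: read(P1, v0) -> 33. No state change.
Op 4: write(P1, v1, 102). refcount(pp1)=2>1 -> COPY to pp4. 5 ppages; refcounts: pp0:2 pp1:1 pp2:1 pp3:1 pp4:1
Op 5: write(P1, v0, 103). refcount(pp0)=2>1 -> COPY to pp5. 6 ppages; refcounts: pp0:1 pp1:1 pp2:1 pp3:1 pp4:1 pp5:1
Op 6: fork(P0) -> P2. 6 ppages; refcounts: pp0:2 pp1:2 pp2:1 pp3:2 pp4:1 pp5:1
Op 7: fork(P1) -> P3. 6 ppages; refcounts: pp0:2 pp1:2 pp2:2 pp3:2 pp4:2 pp5:2
Op 8: read(P2, v0) -> 33. No state change.
Op 9: write(P0, v1, 155). refcount(pp1)=2>1 -> COPY to pp6. 7 ppages; refcounts: pp0:2 pp1:1 pp2:2 pp3:2 pp4:2 pp5:2 pp6:1

Answer: 7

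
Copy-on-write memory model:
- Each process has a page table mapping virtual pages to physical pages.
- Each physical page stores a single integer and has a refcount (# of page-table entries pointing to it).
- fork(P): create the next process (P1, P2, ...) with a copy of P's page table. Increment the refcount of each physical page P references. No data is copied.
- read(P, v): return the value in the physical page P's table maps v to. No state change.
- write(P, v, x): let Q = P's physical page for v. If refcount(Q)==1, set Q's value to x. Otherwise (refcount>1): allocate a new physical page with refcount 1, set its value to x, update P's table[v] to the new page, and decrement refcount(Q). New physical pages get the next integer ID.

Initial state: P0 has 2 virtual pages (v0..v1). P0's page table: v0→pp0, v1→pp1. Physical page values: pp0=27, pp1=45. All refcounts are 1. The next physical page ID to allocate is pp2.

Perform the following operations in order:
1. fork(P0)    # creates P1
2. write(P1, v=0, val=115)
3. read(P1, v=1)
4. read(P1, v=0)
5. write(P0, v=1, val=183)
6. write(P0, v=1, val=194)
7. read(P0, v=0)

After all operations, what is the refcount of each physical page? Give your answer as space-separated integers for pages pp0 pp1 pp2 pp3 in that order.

Op 1: fork(P0) -> P1. 2 ppages; refcounts: pp0:2 pp1:2
Op 2: write(P1, v0, 115). refcount(pp0)=2>1 -> COPY to pp2. 3 ppages; refcounts: pp0:1 pp1:2 pp2:1
Op 3: read(P1, v1) -> 45. No state change.
Op 4: read(P1, v0) -> 115. No state change.
Op 5: write(P0, v1, 183). refcount(pp1)=2>1 -> COPY to pp3. 4 ppages; refcounts: pp0:1 pp1:1 pp2:1 pp3:1
Op 6: write(P0, v1, 194). refcount(pp3)=1 -> write in place. 4 ppages; refcounts: pp0:1 pp1:1 pp2:1 pp3:1
Op 7: read(P0, v0) -> 27. No state change.

Answer: 1 1 1 1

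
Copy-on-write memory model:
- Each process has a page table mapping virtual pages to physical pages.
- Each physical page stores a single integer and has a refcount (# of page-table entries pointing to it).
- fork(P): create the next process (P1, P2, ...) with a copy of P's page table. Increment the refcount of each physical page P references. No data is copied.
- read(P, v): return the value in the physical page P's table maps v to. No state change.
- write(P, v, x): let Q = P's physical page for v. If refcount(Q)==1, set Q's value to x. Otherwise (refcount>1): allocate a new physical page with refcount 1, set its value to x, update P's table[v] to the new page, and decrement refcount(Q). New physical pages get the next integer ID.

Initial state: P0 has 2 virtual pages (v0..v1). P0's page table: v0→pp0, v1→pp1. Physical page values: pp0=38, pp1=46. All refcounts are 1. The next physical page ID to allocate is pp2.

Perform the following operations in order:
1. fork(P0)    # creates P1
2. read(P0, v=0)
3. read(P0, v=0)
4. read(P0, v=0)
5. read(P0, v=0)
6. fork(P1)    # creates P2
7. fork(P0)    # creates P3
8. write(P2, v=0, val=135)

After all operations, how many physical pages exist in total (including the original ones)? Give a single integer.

Answer: 3

Derivation:
Op 1: fork(P0) -> P1. 2 ppages; refcounts: pp0:2 pp1:2
Op 2: read(P0, v0) -> 38. No state change.
Op 3: read(P0, v0) -> 38. No state change.
Op 4: read(P0, v0) -> 38. No state change.
Op 5: read(P0, v0) -> 38. No state change.
Op 6: fork(P1) -> P2. 2 ppages; refcounts: pp0:3 pp1:3
Op 7: fork(P0) -> P3. 2 ppages; refcounts: pp0:4 pp1:4
Op 8: write(P2, v0, 135). refcount(pp0)=4>1 -> COPY to pp2. 3 ppages; refcounts: pp0:3 pp1:4 pp2:1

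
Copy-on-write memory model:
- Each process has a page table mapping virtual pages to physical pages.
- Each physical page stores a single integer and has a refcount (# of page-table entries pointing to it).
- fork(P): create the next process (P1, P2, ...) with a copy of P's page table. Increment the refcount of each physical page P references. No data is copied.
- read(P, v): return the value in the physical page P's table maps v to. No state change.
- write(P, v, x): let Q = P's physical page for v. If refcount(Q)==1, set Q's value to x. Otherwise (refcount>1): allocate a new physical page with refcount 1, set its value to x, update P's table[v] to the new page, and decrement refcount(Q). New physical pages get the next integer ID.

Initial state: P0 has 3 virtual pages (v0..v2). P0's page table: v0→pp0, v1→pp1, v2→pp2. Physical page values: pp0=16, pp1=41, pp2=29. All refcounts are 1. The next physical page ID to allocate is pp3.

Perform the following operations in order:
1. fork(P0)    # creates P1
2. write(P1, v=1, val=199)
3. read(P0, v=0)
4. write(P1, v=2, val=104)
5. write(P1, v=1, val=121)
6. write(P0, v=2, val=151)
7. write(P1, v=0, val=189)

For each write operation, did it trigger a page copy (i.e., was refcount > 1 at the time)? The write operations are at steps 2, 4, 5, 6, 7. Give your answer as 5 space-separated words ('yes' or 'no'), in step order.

Op 1: fork(P0) -> P1. 3 ppages; refcounts: pp0:2 pp1:2 pp2:2
Op 2: write(P1, v1, 199). refcount(pp1)=2>1 -> COPY to pp3. 4 ppages; refcounts: pp0:2 pp1:1 pp2:2 pp3:1
Op 3: read(P0, v0) -> 16. No state change.
Op 4: write(P1, v2, 104). refcount(pp2)=2>1 -> COPY to pp4. 5 ppages; refcounts: pp0:2 pp1:1 pp2:1 pp3:1 pp4:1
Op 5: write(P1, v1, 121). refcount(pp3)=1 -> write in place. 5 ppages; refcounts: pp0:2 pp1:1 pp2:1 pp3:1 pp4:1
Op 6: write(P0, v2, 151). refcount(pp2)=1 -> write in place. 5 ppages; refcounts: pp0:2 pp1:1 pp2:1 pp3:1 pp4:1
Op 7: write(P1, v0, 189). refcount(pp0)=2>1 -> COPY to pp5. 6 ppages; refcounts: pp0:1 pp1:1 pp2:1 pp3:1 pp4:1 pp5:1

yes yes no no yes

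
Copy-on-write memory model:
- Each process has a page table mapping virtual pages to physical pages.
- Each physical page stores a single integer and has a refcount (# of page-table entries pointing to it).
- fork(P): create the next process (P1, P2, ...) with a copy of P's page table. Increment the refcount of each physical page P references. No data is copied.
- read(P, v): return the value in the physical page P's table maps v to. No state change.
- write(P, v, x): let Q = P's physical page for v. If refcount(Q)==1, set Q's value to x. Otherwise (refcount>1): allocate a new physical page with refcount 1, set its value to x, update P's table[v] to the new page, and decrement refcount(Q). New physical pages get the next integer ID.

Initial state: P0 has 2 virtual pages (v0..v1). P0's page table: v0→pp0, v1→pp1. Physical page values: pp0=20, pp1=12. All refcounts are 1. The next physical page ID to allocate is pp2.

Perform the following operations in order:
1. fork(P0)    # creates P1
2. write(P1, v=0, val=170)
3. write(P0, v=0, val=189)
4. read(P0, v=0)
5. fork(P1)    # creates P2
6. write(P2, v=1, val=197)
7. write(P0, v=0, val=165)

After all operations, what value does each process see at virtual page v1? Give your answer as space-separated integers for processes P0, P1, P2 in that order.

Op 1: fork(P0) -> P1. 2 ppages; refcounts: pp0:2 pp1:2
Op 2: write(P1, v0, 170). refcount(pp0)=2>1 -> COPY to pp2. 3 ppages; refcounts: pp0:1 pp1:2 pp2:1
Op 3: write(P0, v0, 189). refcount(pp0)=1 -> write in place. 3 ppages; refcounts: pp0:1 pp1:2 pp2:1
Op 4: read(P0, v0) -> 189. No state change.
Op 5: fork(P1) -> P2. 3 ppages; refcounts: pp0:1 pp1:3 pp2:2
Op 6: write(P2, v1, 197). refcount(pp1)=3>1 -> COPY to pp3. 4 ppages; refcounts: pp0:1 pp1:2 pp2:2 pp3:1
Op 7: write(P0, v0, 165). refcount(pp0)=1 -> write in place. 4 ppages; refcounts: pp0:1 pp1:2 pp2:2 pp3:1
P0: v1 -> pp1 = 12
P1: v1 -> pp1 = 12
P2: v1 -> pp3 = 197

Answer: 12 12 197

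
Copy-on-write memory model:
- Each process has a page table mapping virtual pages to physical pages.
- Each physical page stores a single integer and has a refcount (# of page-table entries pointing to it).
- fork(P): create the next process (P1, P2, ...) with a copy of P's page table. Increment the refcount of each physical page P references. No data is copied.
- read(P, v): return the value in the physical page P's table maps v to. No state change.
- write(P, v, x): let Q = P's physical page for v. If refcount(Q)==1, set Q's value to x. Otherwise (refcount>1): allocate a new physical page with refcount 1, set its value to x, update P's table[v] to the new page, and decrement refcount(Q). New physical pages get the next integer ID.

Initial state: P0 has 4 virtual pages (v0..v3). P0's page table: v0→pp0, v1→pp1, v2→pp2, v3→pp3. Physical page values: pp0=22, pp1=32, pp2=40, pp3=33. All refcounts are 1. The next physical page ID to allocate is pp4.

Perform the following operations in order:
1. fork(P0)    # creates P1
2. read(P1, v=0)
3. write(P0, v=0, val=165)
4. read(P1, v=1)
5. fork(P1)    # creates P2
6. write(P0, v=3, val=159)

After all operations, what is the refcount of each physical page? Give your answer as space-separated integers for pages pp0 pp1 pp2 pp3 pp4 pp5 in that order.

Answer: 2 3 3 2 1 1

Derivation:
Op 1: fork(P0) -> P1. 4 ppages; refcounts: pp0:2 pp1:2 pp2:2 pp3:2
Op 2: read(P1, v0) -> 22. No state change.
Op 3: write(P0, v0, 165). refcount(pp0)=2>1 -> COPY to pp4. 5 ppages; refcounts: pp0:1 pp1:2 pp2:2 pp3:2 pp4:1
Op 4: read(P1, v1) -> 32. No state change.
Op 5: fork(P1) -> P2. 5 ppages; refcounts: pp0:2 pp1:3 pp2:3 pp3:3 pp4:1
Op 6: write(P0, v3, 159). refcount(pp3)=3>1 -> COPY to pp5. 6 ppages; refcounts: pp0:2 pp1:3 pp2:3 pp3:2 pp4:1 pp5:1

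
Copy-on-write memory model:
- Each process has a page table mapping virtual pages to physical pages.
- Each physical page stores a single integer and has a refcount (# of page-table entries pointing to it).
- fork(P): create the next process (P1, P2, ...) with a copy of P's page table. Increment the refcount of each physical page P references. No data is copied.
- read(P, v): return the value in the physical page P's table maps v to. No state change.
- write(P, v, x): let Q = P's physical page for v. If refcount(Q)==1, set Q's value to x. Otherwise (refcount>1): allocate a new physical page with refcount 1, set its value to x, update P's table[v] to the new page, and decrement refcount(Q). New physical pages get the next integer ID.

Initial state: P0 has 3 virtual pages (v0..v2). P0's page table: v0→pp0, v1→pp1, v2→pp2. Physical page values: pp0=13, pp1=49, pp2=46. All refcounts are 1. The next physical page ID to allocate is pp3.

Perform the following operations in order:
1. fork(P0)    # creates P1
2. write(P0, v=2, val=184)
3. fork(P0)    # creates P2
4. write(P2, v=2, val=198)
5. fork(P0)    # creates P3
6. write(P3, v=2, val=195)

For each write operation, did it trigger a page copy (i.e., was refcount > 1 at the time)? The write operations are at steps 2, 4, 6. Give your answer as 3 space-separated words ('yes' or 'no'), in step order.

Op 1: fork(P0) -> P1. 3 ppages; refcounts: pp0:2 pp1:2 pp2:2
Op 2: write(P0, v2, 184). refcount(pp2)=2>1 -> COPY to pp3. 4 ppages; refcounts: pp0:2 pp1:2 pp2:1 pp3:1
Op 3: fork(P0) -> P2. 4 ppages; refcounts: pp0:3 pp1:3 pp2:1 pp3:2
Op 4: write(P2, v2, 198). refcount(pp3)=2>1 -> COPY to pp4. 5 ppages; refcounts: pp0:3 pp1:3 pp2:1 pp3:1 pp4:1
Op 5: fork(P0) -> P3. 5 ppages; refcounts: pp0:4 pp1:4 pp2:1 pp3:2 pp4:1
Op 6: write(P3, v2, 195). refcount(pp3)=2>1 -> COPY to pp5. 6 ppages; refcounts: pp0:4 pp1:4 pp2:1 pp3:1 pp4:1 pp5:1

yes yes yes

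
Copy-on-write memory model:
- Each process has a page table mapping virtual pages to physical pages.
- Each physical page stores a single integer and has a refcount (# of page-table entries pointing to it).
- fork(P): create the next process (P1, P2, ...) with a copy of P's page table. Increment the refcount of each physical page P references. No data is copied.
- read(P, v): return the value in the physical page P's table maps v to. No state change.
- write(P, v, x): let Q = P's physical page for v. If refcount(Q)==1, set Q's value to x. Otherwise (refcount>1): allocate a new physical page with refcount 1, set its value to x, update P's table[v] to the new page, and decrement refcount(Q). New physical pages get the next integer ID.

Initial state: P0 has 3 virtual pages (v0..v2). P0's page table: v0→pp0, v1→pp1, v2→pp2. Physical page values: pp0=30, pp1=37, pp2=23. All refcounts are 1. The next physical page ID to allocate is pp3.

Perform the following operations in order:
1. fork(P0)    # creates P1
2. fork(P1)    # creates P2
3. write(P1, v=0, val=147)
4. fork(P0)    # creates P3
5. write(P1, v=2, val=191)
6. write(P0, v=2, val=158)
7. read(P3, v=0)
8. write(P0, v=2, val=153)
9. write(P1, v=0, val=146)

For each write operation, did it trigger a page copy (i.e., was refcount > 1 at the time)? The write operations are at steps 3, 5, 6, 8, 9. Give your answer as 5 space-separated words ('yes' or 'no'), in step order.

Op 1: fork(P0) -> P1. 3 ppages; refcounts: pp0:2 pp1:2 pp2:2
Op 2: fork(P1) -> P2. 3 ppages; refcounts: pp0:3 pp1:3 pp2:3
Op 3: write(P1, v0, 147). refcount(pp0)=3>1 -> COPY to pp3. 4 ppages; refcounts: pp0:2 pp1:3 pp2:3 pp3:1
Op 4: fork(P0) -> P3. 4 ppages; refcounts: pp0:3 pp1:4 pp2:4 pp3:1
Op 5: write(P1, v2, 191). refcount(pp2)=4>1 -> COPY to pp4. 5 ppages; refcounts: pp0:3 pp1:4 pp2:3 pp3:1 pp4:1
Op 6: write(P0, v2, 158). refcount(pp2)=3>1 -> COPY to pp5. 6 ppages; refcounts: pp0:3 pp1:4 pp2:2 pp3:1 pp4:1 pp5:1
Op 7: read(P3, v0) -> 30. No state change.
Op 8: write(P0, v2, 153). refcount(pp5)=1 -> write in place. 6 ppages; refcounts: pp0:3 pp1:4 pp2:2 pp3:1 pp4:1 pp5:1
Op 9: write(P1, v0, 146). refcount(pp3)=1 -> write in place. 6 ppages; refcounts: pp0:3 pp1:4 pp2:2 pp3:1 pp4:1 pp5:1

yes yes yes no no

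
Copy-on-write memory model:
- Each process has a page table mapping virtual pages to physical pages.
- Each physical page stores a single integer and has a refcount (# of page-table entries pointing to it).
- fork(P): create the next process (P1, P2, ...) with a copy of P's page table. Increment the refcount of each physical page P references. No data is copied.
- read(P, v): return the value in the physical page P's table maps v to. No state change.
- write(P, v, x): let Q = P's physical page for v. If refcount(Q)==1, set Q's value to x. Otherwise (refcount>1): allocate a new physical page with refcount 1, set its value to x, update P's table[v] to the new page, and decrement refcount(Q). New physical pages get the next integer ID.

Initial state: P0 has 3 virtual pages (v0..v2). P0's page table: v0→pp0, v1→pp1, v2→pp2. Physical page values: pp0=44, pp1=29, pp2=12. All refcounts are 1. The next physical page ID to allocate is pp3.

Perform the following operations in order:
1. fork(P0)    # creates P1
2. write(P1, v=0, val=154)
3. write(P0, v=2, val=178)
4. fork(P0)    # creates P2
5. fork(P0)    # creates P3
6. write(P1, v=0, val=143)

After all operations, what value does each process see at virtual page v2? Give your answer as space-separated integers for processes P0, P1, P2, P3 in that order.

Op 1: fork(P0) -> P1. 3 ppages; refcounts: pp0:2 pp1:2 pp2:2
Op 2: write(P1, v0, 154). refcount(pp0)=2>1 -> COPY to pp3. 4 ppages; refcounts: pp0:1 pp1:2 pp2:2 pp3:1
Op 3: write(P0, v2, 178). refcount(pp2)=2>1 -> COPY to pp4. 5 ppages; refcounts: pp0:1 pp1:2 pp2:1 pp3:1 pp4:1
Op 4: fork(P0) -> P2. 5 ppages; refcounts: pp0:2 pp1:3 pp2:1 pp3:1 pp4:2
Op 5: fork(P0) -> P3. 5 ppages; refcounts: pp0:3 pp1:4 pp2:1 pp3:1 pp4:3
Op 6: write(P1, v0, 143). refcount(pp3)=1 -> write in place. 5 ppages; refcounts: pp0:3 pp1:4 pp2:1 pp3:1 pp4:3
P0: v2 -> pp4 = 178
P1: v2 -> pp2 = 12
P2: v2 -> pp4 = 178
P3: v2 -> pp4 = 178

Answer: 178 12 178 178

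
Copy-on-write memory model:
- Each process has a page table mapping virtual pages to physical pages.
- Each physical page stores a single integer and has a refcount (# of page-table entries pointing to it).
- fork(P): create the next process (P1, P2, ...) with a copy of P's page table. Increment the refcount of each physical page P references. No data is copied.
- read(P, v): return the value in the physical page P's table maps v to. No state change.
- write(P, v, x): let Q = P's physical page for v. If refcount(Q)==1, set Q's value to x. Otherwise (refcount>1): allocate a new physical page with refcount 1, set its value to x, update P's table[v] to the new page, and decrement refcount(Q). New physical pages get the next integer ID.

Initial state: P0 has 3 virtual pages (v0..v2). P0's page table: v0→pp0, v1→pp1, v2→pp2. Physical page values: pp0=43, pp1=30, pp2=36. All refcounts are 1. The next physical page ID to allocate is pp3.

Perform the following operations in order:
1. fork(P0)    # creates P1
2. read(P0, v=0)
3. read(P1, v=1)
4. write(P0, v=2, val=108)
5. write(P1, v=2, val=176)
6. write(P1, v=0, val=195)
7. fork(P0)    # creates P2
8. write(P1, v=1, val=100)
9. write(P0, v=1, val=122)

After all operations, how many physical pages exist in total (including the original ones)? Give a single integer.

Answer: 7

Derivation:
Op 1: fork(P0) -> P1. 3 ppages; refcounts: pp0:2 pp1:2 pp2:2
Op 2: read(P0, v0) -> 43. No state change.
Op 3: read(P1, v1) -> 30. No state change.
Op 4: write(P0, v2, 108). refcount(pp2)=2>1 -> COPY to pp3. 4 ppages; refcounts: pp0:2 pp1:2 pp2:1 pp3:1
Op 5: write(P1, v2, 176). refcount(pp2)=1 -> write in place. 4 ppages; refcounts: pp0:2 pp1:2 pp2:1 pp3:1
Op 6: write(P1, v0, 195). refcount(pp0)=2>1 -> COPY to pp4. 5 ppages; refcounts: pp0:1 pp1:2 pp2:1 pp3:1 pp4:1
Op 7: fork(P0) -> P2. 5 ppages; refcounts: pp0:2 pp1:3 pp2:1 pp3:2 pp4:1
Op 8: write(P1, v1, 100). refcount(pp1)=3>1 -> COPY to pp5. 6 ppages; refcounts: pp0:2 pp1:2 pp2:1 pp3:2 pp4:1 pp5:1
Op 9: write(P0, v1, 122). refcount(pp1)=2>1 -> COPY to pp6. 7 ppages; refcounts: pp0:2 pp1:1 pp2:1 pp3:2 pp4:1 pp5:1 pp6:1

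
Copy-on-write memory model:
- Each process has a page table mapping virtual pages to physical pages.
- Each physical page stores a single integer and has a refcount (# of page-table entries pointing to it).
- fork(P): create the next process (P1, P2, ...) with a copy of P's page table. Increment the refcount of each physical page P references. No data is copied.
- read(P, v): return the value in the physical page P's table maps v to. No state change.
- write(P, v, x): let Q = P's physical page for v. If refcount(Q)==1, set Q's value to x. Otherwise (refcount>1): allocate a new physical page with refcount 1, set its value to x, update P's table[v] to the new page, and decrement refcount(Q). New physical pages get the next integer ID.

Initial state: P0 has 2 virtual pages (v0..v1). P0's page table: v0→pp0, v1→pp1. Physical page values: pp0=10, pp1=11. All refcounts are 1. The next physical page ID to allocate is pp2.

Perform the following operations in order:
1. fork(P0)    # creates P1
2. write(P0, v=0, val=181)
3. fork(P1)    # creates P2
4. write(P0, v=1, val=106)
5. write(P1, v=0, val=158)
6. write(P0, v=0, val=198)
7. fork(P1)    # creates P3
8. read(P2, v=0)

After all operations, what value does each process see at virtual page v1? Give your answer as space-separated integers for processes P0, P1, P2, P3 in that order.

Op 1: fork(P0) -> P1. 2 ppages; refcounts: pp0:2 pp1:2
Op 2: write(P0, v0, 181). refcount(pp0)=2>1 -> COPY to pp2. 3 ppages; refcounts: pp0:1 pp1:2 pp2:1
Op 3: fork(P1) -> P2. 3 ppages; refcounts: pp0:2 pp1:3 pp2:1
Op 4: write(P0, v1, 106). refcount(pp1)=3>1 -> COPY to pp3. 4 ppages; refcounts: pp0:2 pp1:2 pp2:1 pp3:1
Op 5: write(P1, v0, 158). refcount(pp0)=2>1 -> COPY to pp4. 5 ppages; refcounts: pp0:1 pp1:2 pp2:1 pp3:1 pp4:1
Op 6: write(P0, v0, 198). refcount(pp2)=1 -> write in place. 5 ppages; refcounts: pp0:1 pp1:2 pp2:1 pp3:1 pp4:1
Op 7: fork(P1) -> P3. 5 ppages; refcounts: pp0:1 pp1:3 pp2:1 pp3:1 pp4:2
Op 8: read(P2, v0) -> 10. No state change.
P0: v1 -> pp3 = 106
P1: v1 -> pp1 = 11
P2: v1 -> pp1 = 11
P3: v1 -> pp1 = 11

Answer: 106 11 11 11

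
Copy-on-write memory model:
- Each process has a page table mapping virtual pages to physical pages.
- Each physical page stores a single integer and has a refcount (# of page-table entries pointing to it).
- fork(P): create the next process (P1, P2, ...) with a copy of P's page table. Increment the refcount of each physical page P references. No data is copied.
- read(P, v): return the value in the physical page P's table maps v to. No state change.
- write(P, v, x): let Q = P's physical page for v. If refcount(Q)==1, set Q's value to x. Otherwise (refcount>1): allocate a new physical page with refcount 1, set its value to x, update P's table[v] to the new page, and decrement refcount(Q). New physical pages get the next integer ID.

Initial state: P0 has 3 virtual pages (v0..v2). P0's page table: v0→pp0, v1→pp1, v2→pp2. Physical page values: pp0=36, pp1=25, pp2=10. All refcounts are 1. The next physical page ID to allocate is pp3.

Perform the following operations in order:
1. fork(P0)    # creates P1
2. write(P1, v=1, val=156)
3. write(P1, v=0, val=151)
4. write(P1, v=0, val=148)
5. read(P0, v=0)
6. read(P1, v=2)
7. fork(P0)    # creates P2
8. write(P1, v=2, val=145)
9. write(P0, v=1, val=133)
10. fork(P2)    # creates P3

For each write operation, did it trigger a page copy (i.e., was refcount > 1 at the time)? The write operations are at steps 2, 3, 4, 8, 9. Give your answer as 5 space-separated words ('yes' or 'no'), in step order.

Op 1: fork(P0) -> P1. 3 ppages; refcounts: pp0:2 pp1:2 pp2:2
Op 2: write(P1, v1, 156). refcount(pp1)=2>1 -> COPY to pp3. 4 ppages; refcounts: pp0:2 pp1:1 pp2:2 pp3:1
Op 3: write(P1, v0, 151). refcount(pp0)=2>1 -> COPY to pp4. 5 ppages; refcounts: pp0:1 pp1:1 pp2:2 pp3:1 pp4:1
Op 4: write(P1, v0, 148). refcount(pp4)=1 -> write in place. 5 ppages; refcounts: pp0:1 pp1:1 pp2:2 pp3:1 pp4:1
Op 5: read(P0, v0) -> 36. No state change.
Op 6: read(P1, v2) -> 10. No state change.
Op 7: fork(P0) -> P2. 5 ppages; refcounts: pp0:2 pp1:2 pp2:3 pp3:1 pp4:1
Op 8: write(P1, v2, 145). refcount(pp2)=3>1 -> COPY to pp5. 6 ppages; refcounts: pp0:2 pp1:2 pp2:2 pp3:1 pp4:1 pp5:1
Op 9: write(P0, v1, 133). refcount(pp1)=2>1 -> COPY to pp6. 7 ppages; refcounts: pp0:2 pp1:1 pp2:2 pp3:1 pp4:1 pp5:1 pp6:1
Op 10: fork(P2) -> P3. 7 ppages; refcounts: pp0:3 pp1:2 pp2:3 pp3:1 pp4:1 pp5:1 pp6:1

yes yes no yes yes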